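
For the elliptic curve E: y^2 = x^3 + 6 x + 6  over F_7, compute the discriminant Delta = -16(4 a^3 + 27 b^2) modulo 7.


4 a^3 + 27 b^2 = 4*6^3 + 27*6^2 = 864 + 972 = 1836
Delta = -16 * (1836) = -29376
Delta mod 7 = 3

Delta = 3 (mod 7)


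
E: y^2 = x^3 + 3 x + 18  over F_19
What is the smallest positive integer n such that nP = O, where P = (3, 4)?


Compute successive multiples of P until we hit O:
  1P = (3, 4)
  2P = (14, 7)
  3P = (6, 9)
  4P = (17, 17)
  5P = (5, 5)
  6P = (16, 18)
  7P = (16, 1)
  8P = (5, 14)
  ... (continuing to 13P)
  13P = O

ord(P) = 13


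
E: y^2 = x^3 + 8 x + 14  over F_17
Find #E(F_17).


For each x in F_17, count y with y^2 = x^3 + 8 x + 14 mod 17:
  x = 2: RHS = 4, y in [2, 15]  -> 2 point(s)
  x = 4: RHS = 8, y in [5, 12]  -> 2 point(s)
  x = 5: RHS = 9, y in [3, 14]  -> 2 point(s)
  x = 9: RHS = 16, y in [4, 13]  -> 2 point(s)
  x = 12: RHS = 2, y in [6, 11]  -> 2 point(s)
Affine points: 10. Add the point at infinity: total = 11.

#E(F_17) = 11


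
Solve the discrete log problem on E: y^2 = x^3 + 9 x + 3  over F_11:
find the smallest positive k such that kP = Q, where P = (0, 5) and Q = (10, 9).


Enumerate multiples of P until we hit Q = (10, 9):
  1P = (0, 5)
  2P = (4, 9)
  3P = (8, 9)
  4P = (6, 3)
  5P = (10, 2)
  6P = (10, 9)
Match found at i = 6.

k = 6


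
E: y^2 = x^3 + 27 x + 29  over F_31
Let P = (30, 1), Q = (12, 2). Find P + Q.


P != Q, so use the chord formula.
s = (y2 - y1) / (x2 - x1) = (1) / (13) mod 31 = 12
x3 = s^2 - x1 - x2 mod 31 = 12^2 - 30 - 12 = 9
y3 = s (x1 - x3) - y1 mod 31 = 12 * (30 - 9) - 1 = 3

P + Q = (9, 3)


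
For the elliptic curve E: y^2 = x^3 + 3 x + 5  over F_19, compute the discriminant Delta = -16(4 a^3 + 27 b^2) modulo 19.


4 a^3 + 27 b^2 = 4*3^3 + 27*5^2 = 108 + 675 = 783
Delta = -16 * (783) = -12528
Delta mod 19 = 12

Delta = 12 (mod 19)


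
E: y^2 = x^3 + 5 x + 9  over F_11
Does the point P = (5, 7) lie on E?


Check whether y^2 = x^3 + 5 x + 9 (mod 11) for (x, y) = (5, 7).
LHS: y^2 = 7^2 mod 11 = 5
RHS: x^3 + 5 x + 9 = 5^3 + 5*5 + 9 mod 11 = 5
LHS = RHS

Yes, on the curve


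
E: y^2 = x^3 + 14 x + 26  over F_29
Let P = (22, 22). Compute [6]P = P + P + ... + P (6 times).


k = 6 = 110_2 (binary, LSB first: 011)
Double-and-add from P = (22, 22):
  bit 0 = 0: acc unchanged = O
  bit 1 = 1: acc = O + (23, 4) = (23, 4)
  bit 2 = 1: acc = (23, 4) + (18, 7) = (22, 7)

6P = (22, 7)


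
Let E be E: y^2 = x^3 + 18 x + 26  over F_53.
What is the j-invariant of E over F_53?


Delta = -16(4 a^3 + 27 b^2) mod 53 = 29
-1728 * (4 a)^3 = -1728 * (4*18)^3 mod 53 = 38
j = 38 * 29^(-1) mod 53 = 47

j = 47 (mod 53)


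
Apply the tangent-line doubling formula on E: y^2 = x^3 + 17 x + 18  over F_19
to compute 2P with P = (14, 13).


Doubling: s = (3 x1^2 + a) / (2 y1)
s = (3*14^2 + 17) / (2*13) mod 19 = 5
x3 = s^2 - 2 x1 mod 19 = 5^2 - 2*14 = 16
y3 = s (x1 - x3) - y1 mod 19 = 5 * (14 - 16) - 13 = 15

2P = (16, 15)


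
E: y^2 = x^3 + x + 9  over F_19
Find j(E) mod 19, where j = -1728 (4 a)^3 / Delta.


Delta = -16(4 a^3 + 27 b^2) mod 19 = 18
-1728 * (4 a)^3 = -1728 * (4*1)^3 mod 19 = 7
j = 7 * 18^(-1) mod 19 = 12

j = 12 (mod 19)


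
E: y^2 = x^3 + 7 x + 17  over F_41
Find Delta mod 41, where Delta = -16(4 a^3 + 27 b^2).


4 a^3 + 27 b^2 = 4*7^3 + 27*17^2 = 1372 + 7803 = 9175
Delta = -16 * (9175) = -146800
Delta mod 41 = 21

Delta = 21 (mod 41)


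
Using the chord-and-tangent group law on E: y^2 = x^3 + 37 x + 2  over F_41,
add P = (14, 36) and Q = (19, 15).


P != Q, so use the chord formula.
s = (y2 - y1) / (x2 - x1) = (20) / (5) mod 41 = 4
x3 = s^2 - x1 - x2 mod 41 = 4^2 - 14 - 19 = 24
y3 = s (x1 - x3) - y1 mod 41 = 4 * (14 - 24) - 36 = 6

P + Q = (24, 6)


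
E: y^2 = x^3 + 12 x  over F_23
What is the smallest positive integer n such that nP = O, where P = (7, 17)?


Compute successive multiples of P until we hit O:
  1P = (7, 17)
  2P = (2, 3)
  3P = (20, 11)
  4P = (12, 3)
  5P = (10, 19)
  6P = (9, 20)
  7P = (15, 17)
  8P = (1, 6)
  ... (continuing to 24P)
  24P = O

ord(P) = 24


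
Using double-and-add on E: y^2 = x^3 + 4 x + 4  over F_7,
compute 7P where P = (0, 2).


k = 7 = 111_2 (binary, LSB first: 111)
Double-and-add from P = (0, 2):
  bit 0 = 1: acc = O + (0, 2) = (0, 2)
  bit 1 = 1: acc = (0, 2) + (1, 4) = (3, 6)
  bit 2 = 1: acc = (3, 6) + (5, 3) = (3, 1)

7P = (3, 1)


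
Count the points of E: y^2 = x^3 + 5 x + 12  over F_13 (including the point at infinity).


For each x in F_13, count y with y^2 = x^3 + 5 x + 12 mod 13:
  x = 0: RHS = 12, y in [5, 8]  -> 2 point(s)
  x = 2: RHS = 4, y in [2, 11]  -> 2 point(s)
  x = 7: RHS = 0, y in [0]  -> 1 point(s)
  x = 10: RHS = 9, y in [3, 10]  -> 2 point(s)
Affine points: 7. Add the point at infinity: total = 8.

#E(F_13) = 8


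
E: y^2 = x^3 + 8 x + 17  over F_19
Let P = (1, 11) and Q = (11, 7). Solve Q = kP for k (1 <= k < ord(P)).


Enumerate multiples of P until we hit Q = (11, 7):
  1P = (1, 11)
  2P = (3, 7)
  3P = (0, 6)
  4P = (5, 7)
  5P = (14, 2)
  6P = (11, 12)
  7P = (11, 7)
Match found at i = 7.

k = 7


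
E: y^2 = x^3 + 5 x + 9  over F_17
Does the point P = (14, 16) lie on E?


Check whether y^2 = x^3 + 5 x + 9 (mod 17) for (x, y) = (14, 16).
LHS: y^2 = 16^2 mod 17 = 1
RHS: x^3 + 5 x + 9 = 14^3 + 5*14 + 9 mod 17 = 1
LHS = RHS

Yes, on the curve


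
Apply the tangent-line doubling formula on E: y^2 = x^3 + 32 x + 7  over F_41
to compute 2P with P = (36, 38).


Doubling: s = (3 x1^2 + a) / (2 y1)
s = (3*36^2 + 32) / (2*38) mod 41 = 30
x3 = s^2 - 2 x1 mod 41 = 30^2 - 2*36 = 8
y3 = s (x1 - x3) - y1 mod 41 = 30 * (36 - 8) - 38 = 23

2P = (8, 23)


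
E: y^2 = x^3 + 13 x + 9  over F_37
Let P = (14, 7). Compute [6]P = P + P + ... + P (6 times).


k = 6 = 110_2 (binary, LSB first: 011)
Double-and-add from P = (14, 7):
  bit 0 = 0: acc unchanged = O
  bit 1 = 1: acc = O + (13, 28) = (13, 28)
  bit 2 = 1: acc = (13, 28) + (27, 27) = (24, 23)

6P = (24, 23)


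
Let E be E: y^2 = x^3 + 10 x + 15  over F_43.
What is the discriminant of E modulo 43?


4 a^3 + 27 b^2 = 4*10^3 + 27*15^2 = 4000 + 6075 = 10075
Delta = -16 * (10075) = -161200
Delta mod 43 = 7

Delta = 7 (mod 43)


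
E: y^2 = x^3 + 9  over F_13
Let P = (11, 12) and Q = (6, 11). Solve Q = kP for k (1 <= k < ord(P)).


Enumerate multiples of P until we hit Q = (6, 11):
  1P = (11, 12)
  2P = (1, 6)
  3P = (5, 2)
  4P = (7, 12)
  5P = (8, 1)
  6P = (6, 2)
  7P = (0, 10)
  8P = (3, 6)
  9P = (2, 11)
  10P = (9, 7)
  11P = (9, 6)
  12P = (2, 2)
  13P = (3, 7)
  14P = (0, 3)
  15P = (6, 11)
Match found at i = 15.

k = 15


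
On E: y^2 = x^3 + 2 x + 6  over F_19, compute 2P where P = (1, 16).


Doubling: s = (3 x1^2 + a) / (2 y1)
s = (3*1^2 + 2) / (2*16) mod 19 = 15
x3 = s^2 - 2 x1 mod 19 = 15^2 - 2*1 = 14
y3 = s (x1 - x3) - y1 mod 19 = 15 * (1 - 14) - 16 = 17

2P = (14, 17)


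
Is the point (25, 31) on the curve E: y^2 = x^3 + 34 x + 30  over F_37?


Check whether y^2 = x^3 + 34 x + 30 (mod 37) for (x, y) = (25, 31).
LHS: y^2 = 31^2 mod 37 = 36
RHS: x^3 + 34 x + 30 = 25^3 + 34*25 + 30 mod 37 = 3
LHS != RHS

No, not on the curve


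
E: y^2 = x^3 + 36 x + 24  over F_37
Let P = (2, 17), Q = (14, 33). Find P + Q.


P != Q, so use the chord formula.
s = (y2 - y1) / (x2 - x1) = (16) / (12) mod 37 = 26
x3 = s^2 - x1 - x2 mod 37 = 26^2 - 2 - 14 = 31
y3 = s (x1 - x3) - y1 mod 37 = 26 * (2 - 31) - 17 = 6

P + Q = (31, 6)


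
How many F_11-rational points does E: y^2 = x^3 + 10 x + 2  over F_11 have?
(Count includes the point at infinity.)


For each x in F_11, count y with y^2 = x^3 + 10 x + 2 mod 11:
  x = 3: RHS = 4, y in [2, 9]  -> 2 point(s)
  x = 5: RHS = 1, y in [1, 10]  -> 2 point(s)
  x = 6: RHS = 3, y in [5, 6]  -> 2 point(s)
  x = 8: RHS = 0, y in [0]  -> 1 point(s)
Affine points: 7. Add the point at infinity: total = 8.

#E(F_11) = 8


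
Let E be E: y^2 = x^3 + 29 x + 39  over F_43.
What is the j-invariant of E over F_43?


Delta = -16(4 a^3 + 27 b^2) mod 43 = 15
-1728 * (4 a)^3 = -1728 * (4*29)^3 mod 43 = 32
j = 32 * 15^(-1) mod 43 = 5

j = 5 (mod 43)


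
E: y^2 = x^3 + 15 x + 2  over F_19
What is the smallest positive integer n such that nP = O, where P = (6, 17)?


Compute successive multiples of P until we hit O:
  1P = (6, 17)
  2P = (18, 10)
  3P = (15, 12)
  4P = (3, 13)
  5P = (16, 14)
  6P = (14, 12)
  7P = (8, 8)
  8P = (11, 15)
  ... (continuing to 20P)
  20P = O

ord(P) = 20


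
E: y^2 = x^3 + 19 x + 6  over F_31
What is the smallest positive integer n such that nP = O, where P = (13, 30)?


Compute successive multiples of P until we hit O:
  1P = (13, 30)
  2P = (13, 1)
  3P = O

ord(P) = 3


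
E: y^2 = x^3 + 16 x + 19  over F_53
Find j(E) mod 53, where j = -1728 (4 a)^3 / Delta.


Delta = -16(4 a^3 + 27 b^2) mod 53 = 21
-1728 * (4 a)^3 = -1728 * (4*16)^3 mod 53 = 20
j = 20 * 21^(-1) mod 53 = 6

j = 6 (mod 53)


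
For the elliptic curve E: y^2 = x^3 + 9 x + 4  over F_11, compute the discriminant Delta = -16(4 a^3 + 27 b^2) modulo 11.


4 a^3 + 27 b^2 = 4*9^3 + 27*4^2 = 2916 + 432 = 3348
Delta = -16 * (3348) = -53568
Delta mod 11 = 2

Delta = 2 (mod 11)


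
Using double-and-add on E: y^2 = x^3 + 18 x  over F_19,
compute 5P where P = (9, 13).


k = 5 = 101_2 (binary, LSB first: 101)
Double-and-add from P = (9, 13):
  bit 0 = 1: acc = O + (9, 13) = (9, 13)
  bit 1 = 0: acc unchanged = (9, 13)
  bit 2 = 1: acc = (9, 13) + (6, 1) = (1, 0)

5P = (1, 0)


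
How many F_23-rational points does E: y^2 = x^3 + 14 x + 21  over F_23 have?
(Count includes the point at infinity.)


For each x in F_23, count y with y^2 = x^3 + 14 x + 21 mod 23:
  x = 1: RHS = 13, y in [6, 17]  -> 2 point(s)
  x = 4: RHS = 3, y in [7, 16]  -> 2 point(s)
  x = 5: RHS = 9, y in [3, 20]  -> 2 point(s)
  x = 7: RHS = 2, y in [5, 18]  -> 2 point(s)
  x = 8: RHS = 1, y in [1, 22]  -> 2 point(s)
  x = 9: RHS = 2, y in [5, 18]  -> 2 point(s)
  x = 12: RHS = 8, y in [10, 13]  -> 2 point(s)
  x = 13: RHS = 8, y in [10, 13]  -> 2 point(s)
  x = 15: RHS = 18, y in [8, 15]  -> 2 point(s)
  x = 19: RHS = 16, y in [4, 19]  -> 2 point(s)
  x = 21: RHS = 8, y in [10, 13]  -> 2 point(s)
  x = 22: RHS = 6, y in [11, 12]  -> 2 point(s)
Affine points: 24. Add the point at infinity: total = 25.

#E(F_23) = 25


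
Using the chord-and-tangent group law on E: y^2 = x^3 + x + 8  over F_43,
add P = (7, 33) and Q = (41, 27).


P != Q, so use the chord formula.
s = (y2 - y1) / (x2 - x1) = (37) / (34) mod 43 = 15
x3 = s^2 - x1 - x2 mod 43 = 15^2 - 7 - 41 = 5
y3 = s (x1 - x3) - y1 mod 43 = 15 * (7 - 5) - 33 = 40

P + Q = (5, 40)


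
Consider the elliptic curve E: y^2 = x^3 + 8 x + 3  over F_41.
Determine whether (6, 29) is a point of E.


Check whether y^2 = x^3 + 8 x + 3 (mod 41) for (x, y) = (6, 29).
LHS: y^2 = 29^2 mod 41 = 21
RHS: x^3 + 8 x + 3 = 6^3 + 8*6 + 3 mod 41 = 21
LHS = RHS

Yes, on the curve


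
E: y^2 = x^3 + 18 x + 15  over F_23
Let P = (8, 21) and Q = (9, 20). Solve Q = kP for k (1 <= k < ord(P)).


Enumerate multiples of P until we hit Q = (9, 20):
  1P = (8, 21)
  2P = (9, 20)
Match found at i = 2.

k = 2


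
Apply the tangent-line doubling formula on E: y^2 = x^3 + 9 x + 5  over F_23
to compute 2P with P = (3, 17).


Doubling: s = (3 x1^2 + a) / (2 y1)
s = (3*3^2 + 9) / (2*17) mod 23 = 20
x3 = s^2 - 2 x1 mod 23 = 20^2 - 2*3 = 3
y3 = s (x1 - x3) - y1 mod 23 = 20 * (3 - 3) - 17 = 6

2P = (3, 6)


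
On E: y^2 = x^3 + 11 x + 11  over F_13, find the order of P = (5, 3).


Compute successive multiples of P until we hit O:
  1P = (5, 3)
  2P = (12, 5)
  3P = (12, 8)
  4P = (5, 10)
  5P = O

ord(P) = 5


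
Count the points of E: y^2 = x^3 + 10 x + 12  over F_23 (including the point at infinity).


For each x in F_23, count y with y^2 = x^3 + 10 x + 12 mod 23:
  x = 0: RHS = 12, y in [9, 14]  -> 2 point(s)
  x = 1: RHS = 0, y in [0]  -> 1 point(s)
  x = 3: RHS = 0, y in [0]  -> 1 point(s)
  x = 4: RHS = 1, y in [1, 22]  -> 2 point(s)
  x = 5: RHS = 3, y in [7, 16]  -> 2 point(s)
  x = 6: RHS = 12, y in [9, 14]  -> 2 point(s)
  x = 8: RHS = 6, y in [11, 12]  -> 2 point(s)
  x = 9: RHS = 3, y in [7, 16]  -> 2 point(s)
  x = 10: RHS = 8, y in [10, 13]  -> 2 point(s)
  x = 11: RHS = 4, y in [2, 21]  -> 2 point(s)
  x = 13: RHS = 16, y in [4, 19]  -> 2 point(s)
  x = 15: RHS = 18, y in [8, 15]  -> 2 point(s)
  x = 16: RHS = 13, y in [6, 17]  -> 2 point(s)
  x = 17: RHS = 12, y in [9, 14]  -> 2 point(s)
  x = 19: RHS = 0, y in [0]  -> 1 point(s)
  x = 20: RHS = 1, y in [1, 22]  -> 2 point(s)
  x = 22: RHS = 1, y in [1, 22]  -> 2 point(s)
Affine points: 31. Add the point at infinity: total = 32.

#E(F_23) = 32


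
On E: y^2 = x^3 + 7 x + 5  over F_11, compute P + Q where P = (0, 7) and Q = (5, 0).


P != Q, so use the chord formula.
s = (y2 - y1) / (x2 - x1) = (4) / (5) mod 11 = 3
x3 = s^2 - x1 - x2 mod 11 = 3^2 - 0 - 5 = 4
y3 = s (x1 - x3) - y1 mod 11 = 3 * (0 - 4) - 7 = 3

P + Q = (4, 3)


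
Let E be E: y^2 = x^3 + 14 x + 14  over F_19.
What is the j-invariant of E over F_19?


Delta = -16(4 a^3 + 27 b^2) mod 19 = 12
-1728 * (4 a)^3 = -1728 * (4*14)^3 mod 19 = 18
j = 18 * 12^(-1) mod 19 = 11

j = 11 (mod 19)


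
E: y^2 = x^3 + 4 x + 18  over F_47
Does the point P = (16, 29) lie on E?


Check whether y^2 = x^3 + 4 x + 18 (mod 47) for (x, y) = (16, 29).
LHS: y^2 = 29^2 mod 47 = 42
RHS: x^3 + 4 x + 18 = 16^3 + 4*16 + 18 mod 47 = 42
LHS = RHS

Yes, on the curve


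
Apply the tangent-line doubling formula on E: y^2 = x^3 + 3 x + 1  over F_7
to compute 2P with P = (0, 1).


Doubling: s = (3 x1^2 + a) / (2 y1)
s = (3*0^2 + 3) / (2*1) mod 7 = 5
x3 = s^2 - 2 x1 mod 7 = 5^2 - 2*0 = 4
y3 = s (x1 - x3) - y1 mod 7 = 5 * (0 - 4) - 1 = 0

2P = (4, 0)


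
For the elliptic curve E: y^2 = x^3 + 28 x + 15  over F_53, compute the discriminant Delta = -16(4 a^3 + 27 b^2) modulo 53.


4 a^3 + 27 b^2 = 4*28^3 + 27*15^2 = 87808 + 6075 = 93883
Delta = -16 * (93883) = -1502128
Delta mod 53 = 51

Delta = 51 (mod 53)


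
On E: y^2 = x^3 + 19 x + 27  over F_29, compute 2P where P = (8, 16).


k = 2 = 10_2 (binary, LSB first: 01)
Double-and-add from P = (8, 16):
  bit 0 = 0: acc unchanged = O
  bit 1 = 1: acc = O + (4, 14) = (4, 14)

2P = (4, 14)


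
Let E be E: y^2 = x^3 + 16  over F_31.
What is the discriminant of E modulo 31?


4 a^3 + 27 b^2 = 4*0^3 + 27*16^2 = 0 + 6912 = 6912
Delta = -16 * (6912) = -110592
Delta mod 31 = 16

Delta = 16 (mod 31)


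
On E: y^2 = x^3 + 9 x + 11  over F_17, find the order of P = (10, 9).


Compute successive multiples of P until we hit O:
  1P = (10, 9)
  2P = (6, 3)
  3P = (16, 16)
  4P = (7, 3)
  5P = (4, 3)
  6P = (4, 14)
  7P = (7, 14)
  8P = (16, 1)
  ... (continuing to 11P)
  11P = O

ord(P) = 11


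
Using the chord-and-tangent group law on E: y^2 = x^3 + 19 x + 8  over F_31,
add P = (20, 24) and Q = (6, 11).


P != Q, so use the chord formula.
s = (y2 - y1) / (x2 - x1) = (18) / (17) mod 31 = 12
x3 = s^2 - x1 - x2 mod 31 = 12^2 - 20 - 6 = 25
y3 = s (x1 - x3) - y1 mod 31 = 12 * (20 - 25) - 24 = 9

P + Q = (25, 9)


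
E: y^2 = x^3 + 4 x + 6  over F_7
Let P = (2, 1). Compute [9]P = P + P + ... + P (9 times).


k = 9 = 1001_2 (binary, LSB first: 1001)
Double-and-add from P = (2, 1):
  bit 0 = 1: acc = O + (2, 1) = (2, 1)
  bit 1 = 0: acc unchanged = (2, 1)
  bit 2 = 0: acc unchanged = (2, 1)
  bit 3 = 1: acc = (2, 1) + (5, 2) = (4, 3)

9P = (4, 3)


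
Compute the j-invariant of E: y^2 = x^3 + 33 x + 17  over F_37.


Delta = -16(4 a^3 + 27 b^2) mod 37 = 16
-1728 * (4 a)^3 = -1728 * (4*33)^3 mod 37 = 10
j = 10 * 16^(-1) mod 37 = 33

j = 33 (mod 37)


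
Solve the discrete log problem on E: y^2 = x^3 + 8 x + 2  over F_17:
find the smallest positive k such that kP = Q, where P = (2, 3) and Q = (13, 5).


Enumerate multiples of P until we hit Q = (13, 5):
  1P = (2, 3)
  2P = (9, 2)
  3P = (14, 6)
  4P = (0, 6)
  5P = (13, 5)
Match found at i = 5.

k = 5


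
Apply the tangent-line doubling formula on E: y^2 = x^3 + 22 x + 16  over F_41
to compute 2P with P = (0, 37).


Doubling: s = (3 x1^2 + a) / (2 y1)
s = (3*0^2 + 22) / (2*37) mod 41 = 28
x3 = s^2 - 2 x1 mod 41 = 28^2 - 2*0 = 5
y3 = s (x1 - x3) - y1 mod 41 = 28 * (0 - 5) - 37 = 28

2P = (5, 28)


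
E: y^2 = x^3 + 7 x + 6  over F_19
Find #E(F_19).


For each x in F_19, count y with y^2 = x^3 + 7 x + 6 mod 19:
  x = 0: RHS = 6, y in [5, 14]  -> 2 point(s)
  x = 2: RHS = 9, y in [3, 16]  -> 2 point(s)
  x = 3: RHS = 16, y in [4, 15]  -> 2 point(s)
  x = 6: RHS = 17, y in [6, 13]  -> 2 point(s)
  x = 8: RHS = 4, y in [2, 17]  -> 2 point(s)
  x = 9: RHS = 0, y in [0]  -> 1 point(s)
  x = 14: RHS = 17, y in [6, 13]  -> 2 point(s)
  x = 15: RHS = 9, y in [3, 16]  -> 2 point(s)
  x = 18: RHS = 17, y in [6, 13]  -> 2 point(s)
Affine points: 17. Add the point at infinity: total = 18.

#E(F_19) = 18


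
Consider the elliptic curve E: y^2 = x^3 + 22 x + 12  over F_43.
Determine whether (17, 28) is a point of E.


Check whether y^2 = x^3 + 22 x + 12 (mod 43) for (x, y) = (17, 28).
LHS: y^2 = 28^2 mod 43 = 10
RHS: x^3 + 22 x + 12 = 17^3 + 22*17 + 12 mod 43 = 10
LHS = RHS

Yes, on the curve


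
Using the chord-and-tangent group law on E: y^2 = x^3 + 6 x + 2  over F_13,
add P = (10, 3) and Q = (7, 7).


P != Q, so use the chord formula.
s = (y2 - y1) / (x2 - x1) = (4) / (10) mod 13 = 3
x3 = s^2 - x1 - x2 mod 13 = 3^2 - 10 - 7 = 5
y3 = s (x1 - x3) - y1 mod 13 = 3 * (10 - 5) - 3 = 12

P + Q = (5, 12)


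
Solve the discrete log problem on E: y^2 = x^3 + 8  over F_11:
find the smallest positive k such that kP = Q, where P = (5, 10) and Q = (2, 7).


Enumerate multiples of P until we hit Q = (2, 7):
  1P = (5, 10)
  2P = (2, 4)
  3P = (8, 6)
  4P = (1, 3)
  5P = (6, 2)
  6P = (9, 0)
  7P = (6, 9)
  8P = (1, 8)
  9P = (8, 5)
  10P = (2, 7)
Match found at i = 10.

k = 10


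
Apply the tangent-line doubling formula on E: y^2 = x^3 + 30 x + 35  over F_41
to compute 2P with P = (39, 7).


Doubling: s = (3 x1^2 + a) / (2 y1)
s = (3*39^2 + 30) / (2*7) mod 41 = 3
x3 = s^2 - 2 x1 mod 41 = 3^2 - 2*39 = 13
y3 = s (x1 - x3) - y1 mod 41 = 3 * (39 - 13) - 7 = 30

2P = (13, 30)


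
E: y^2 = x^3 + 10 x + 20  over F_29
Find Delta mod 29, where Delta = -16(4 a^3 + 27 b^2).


4 a^3 + 27 b^2 = 4*10^3 + 27*20^2 = 4000 + 10800 = 14800
Delta = -16 * (14800) = -236800
Delta mod 29 = 14

Delta = 14 (mod 29)


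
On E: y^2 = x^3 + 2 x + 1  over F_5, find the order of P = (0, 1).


Compute successive multiples of P until we hit O:
  1P = (0, 1)
  2P = (1, 3)
  3P = (3, 3)
  4P = (3, 2)
  5P = (1, 2)
  6P = (0, 4)
  7P = O

ord(P) = 7


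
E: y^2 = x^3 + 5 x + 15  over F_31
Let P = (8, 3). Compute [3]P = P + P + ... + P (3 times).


k = 3 = 11_2 (binary, LSB first: 11)
Double-and-add from P = (8, 3):
  bit 0 = 1: acc = O + (8, 3) = (8, 3)
  bit 1 = 1: acc = (8, 3) + (2, 8) = (26, 12)

3P = (26, 12)


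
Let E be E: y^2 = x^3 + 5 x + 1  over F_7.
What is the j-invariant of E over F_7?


Delta = -16(4 a^3 + 27 b^2) mod 7 = 3
-1728 * (4 a)^3 = -1728 * (4*5)^3 mod 7 = 6
j = 6 * 3^(-1) mod 7 = 2

j = 2 (mod 7)


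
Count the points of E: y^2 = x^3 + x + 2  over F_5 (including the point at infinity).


For each x in F_5, count y with y^2 = x^3 + 1 x + 2 mod 5:
  x = 1: RHS = 4, y in [2, 3]  -> 2 point(s)
  x = 4: RHS = 0, y in [0]  -> 1 point(s)
Affine points: 3. Add the point at infinity: total = 4.

#E(F_5) = 4


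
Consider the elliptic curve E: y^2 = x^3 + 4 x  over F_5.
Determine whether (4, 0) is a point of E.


Check whether y^2 = x^3 + 4 x + 0 (mod 5) for (x, y) = (4, 0).
LHS: y^2 = 0^2 mod 5 = 0
RHS: x^3 + 4 x + 0 = 4^3 + 4*4 + 0 mod 5 = 0
LHS = RHS

Yes, on the curve


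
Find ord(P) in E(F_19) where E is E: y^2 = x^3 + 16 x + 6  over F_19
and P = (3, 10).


Compute successive multiples of P until we hit O:
  1P = (3, 10)
  2P = (0, 5)
  3P = (4, 1)
  4P = (17, 2)
  5P = (16, 11)
  6P = (9, 10)
  7P = (7, 9)
  8P = (15, 12)
  ... (continuing to 26P)
  26P = O

ord(P) = 26


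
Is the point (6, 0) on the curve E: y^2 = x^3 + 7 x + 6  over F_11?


Check whether y^2 = x^3 + 7 x + 6 (mod 11) for (x, y) = (6, 0).
LHS: y^2 = 0^2 mod 11 = 0
RHS: x^3 + 7 x + 6 = 6^3 + 7*6 + 6 mod 11 = 0
LHS = RHS

Yes, on the curve


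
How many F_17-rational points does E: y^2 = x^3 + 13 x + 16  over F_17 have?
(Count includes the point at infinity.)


For each x in F_17, count y with y^2 = x^3 + 13 x + 16 mod 17:
  x = 0: RHS = 16, y in [4, 13]  -> 2 point(s)
  x = 1: RHS = 13, y in [8, 9]  -> 2 point(s)
  x = 2: RHS = 16, y in [4, 13]  -> 2 point(s)
  x = 4: RHS = 13, y in [8, 9]  -> 2 point(s)
  x = 5: RHS = 2, y in [6, 11]  -> 2 point(s)
  x = 6: RHS = 4, y in [2, 15]  -> 2 point(s)
  x = 7: RHS = 8, y in [5, 12]  -> 2 point(s)
  x = 12: RHS = 13, y in [8, 9]  -> 2 point(s)
  x = 13: RHS = 2, y in [6, 11]  -> 2 point(s)
  x = 14: RHS = 1, y in [1, 16]  -> 2 point(s)
  x = 15: RHS = 16, y in [4, 13]  -> 2 point(s)
  x = 16: RHS = 2, y in [6, 11]  -> 2 point(s)
Affine points: 24. Add the point at infinity: total = 25.

#E(F_17) = 25


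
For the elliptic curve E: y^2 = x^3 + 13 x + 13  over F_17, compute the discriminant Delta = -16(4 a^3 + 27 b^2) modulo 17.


4 a^3 + 27 b^2 = 4*13^3 + 27*13^2 = 8788 + 4563 = 13351
Delta = -16 * (13351) = -213616
Delta mod 17 = 6

Delta = 6 (mod 17)


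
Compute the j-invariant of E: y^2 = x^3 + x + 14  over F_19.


Delta = -16(4 a^3 + 27 b^2) mod 19 = 4
-1728 * (4 a)^3 = -1728 * (4*1)^3 mod 19 = 7
j = 7 * 4^(-1) mod 19 = 16

j = 16 (mod 19)


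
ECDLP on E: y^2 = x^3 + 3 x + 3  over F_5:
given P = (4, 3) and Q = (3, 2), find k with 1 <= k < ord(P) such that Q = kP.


Enumerate multiples of P until we hit Q = (3, 2):
  1P = (4, 3)
  2P = (3, 3)
  3P = (3, 2)
Match found at i = 3.

k = 3


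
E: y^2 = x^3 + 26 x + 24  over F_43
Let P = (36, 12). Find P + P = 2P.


Doubling: s = (3 x1^2 + a) / (2 y1)
s = (3*36^2 + 26) / (2*12) mod 43 = 9
x3 = s^2 - 2 x1 mod 43 = 9^2 - 2*36 = 9
y3 = s (x1 - x3) - y1 mod 43 = 9 * (36 - 9) - 12 = 16

2P = (9, 16)


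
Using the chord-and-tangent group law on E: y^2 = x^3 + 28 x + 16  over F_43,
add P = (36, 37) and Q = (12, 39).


P != Q, so use the chord formula.
s = (y2 - y1) / (x2 - x1) = (2) / (19) mod 43 = 25
x3 = s^2 - x1 - x2 mod 43 = 25^2 - 36 - 12 = 18
y3 = s (x1 - x3) - y1 mod 43 = 25 * (36 - 18) - 37 = 26

P + Q = (18, 26)


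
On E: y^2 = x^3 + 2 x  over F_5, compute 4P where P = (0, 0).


k = 4 = 100_2 (binary, LSB first: 001)
Double-and-add from P = (0, 0):
  bit 0 = 0: acc unchanged = O
  bit 1 = 0: acc unchanged = O
  bit 2 = 1: acc = O + O = O

4P = O


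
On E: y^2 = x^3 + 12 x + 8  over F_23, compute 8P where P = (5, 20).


k = 8 = 1000_2 (binary, LSB first: 0001)
Double-and-add from P = (5, 20):
  bit 0 = 0: acc unchanged = O
  bit 1 = 0: acc unchanged = O
  bit 2 = 0: acc unchanged = O
  bit 3 = 1: acc = O + (10, 1) = (10, 1)

8P = (10, 1)


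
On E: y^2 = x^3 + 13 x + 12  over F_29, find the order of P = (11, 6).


Compute successive multiples of P until we hit O:
  1P = (11, 6)
  2P = (6, 25)
  3P = (16, 13)
  4P = (26, 2)
  5P = (27, 6)
  6P = (20, 23)
  7P = (3, 22)
  8P = (19, 10)
  ... (continuing to 30P)
  30P = O

ord(P) = 30


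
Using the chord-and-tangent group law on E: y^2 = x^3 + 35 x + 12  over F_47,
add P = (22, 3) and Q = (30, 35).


P != Q, so use the chord formula.
s = (y2 - y1) / (x2 - x1) = (32) / (8) mod 47 = 4
x3 = s^2 - x1 - x2 mod 47 = 4^2 - 22 - 30 = 11
y3 = s (x1 - x3) - y1 mod 47 = 4 * (22 - 11) - 3 = 41

P + Q = (11, 41)


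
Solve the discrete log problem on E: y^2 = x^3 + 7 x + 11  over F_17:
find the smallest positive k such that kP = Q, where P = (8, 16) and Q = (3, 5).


Enumerate multiples of P until we hit Q = (3, 5):
  1P = (8, 16)
  2P = (3, 5)
Match found at i = 2.

k = 2


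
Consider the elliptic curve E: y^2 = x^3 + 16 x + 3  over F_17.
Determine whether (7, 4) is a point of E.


Check whether y^2 = x^3 + 16 x + 3 (mod 17) for (x, y) = (7, 4).
LHS: y^2 = 4^2 mod 17 = 16
RHS: x^3 + 16 x + 3 = 7^3 + 16*7 + 3 mod 17 = 16
LHS = RHS

Yes, on the curve


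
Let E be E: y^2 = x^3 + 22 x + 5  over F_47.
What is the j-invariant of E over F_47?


Delta = -16(4 a^3 + 27 b^2) mod 47 = 38
-1728 * (4 a)^3 = -1728 * (4*22)^3 mod 47 = 21
j = 21 * 38^(-1) mod 47 = 29

j = 29 (mod 47)


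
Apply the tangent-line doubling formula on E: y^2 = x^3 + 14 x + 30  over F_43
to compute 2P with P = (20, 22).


Doubling: s = (3 x1^2 + a) / (2 y1)
s = (3*20^2 + 14) / (2*22) mod 43 = 10
x3 = s^2 - 2 x1 mod 43 = 10^2 - 2*20 = 17
y3 = s (x1 - x3) - y1 mod 43 = 10 * (20 - 17) - 22 = 8

2P = (17, 8)


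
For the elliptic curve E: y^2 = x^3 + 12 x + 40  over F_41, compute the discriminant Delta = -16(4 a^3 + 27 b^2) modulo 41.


4 a^3 + 27 b^2 = 4*12^3 + 27*40^2 = 6912 + 43200 = 50112
Delta = -16 * (50112) = -801792
Delta mod 41 = 4

Delta = 4 (mod 41)


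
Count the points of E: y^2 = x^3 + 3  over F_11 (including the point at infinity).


For each x in F_11, count y with y^2 = x^3 + 0 x + 3 mod 11:
  x = 0: RHS = 3, y in [5, 6]  -> 2 point(s)
  x = 1: RHS = 4, y in [2, 9]  -> 2 point(s)
  x = 2: RHS = 0, y in [0]  -> 1 point(s)
  x = 4: RHS = 1, y in [1, 10]  -> 2 point(s)
  x = 7: RHS = 5, y in [4, 7]  -> 2 point(s)
  x = 8: RHS = 9, y in [3, 8]  -> 2 point(s)
Affine points: 11. Add the point at infinity: total = 12.

#E(F_11) = 12


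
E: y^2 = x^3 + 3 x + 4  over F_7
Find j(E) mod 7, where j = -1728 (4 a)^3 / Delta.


Delta = -16(4 a^3 + 27 b^2) mod 7 = 5
-1728 * (4 a)^3 = -1728 * (4*3)^3 mod 7 = 6
j = 6 * 5^(-1) mod 7 = 4

j = 4 (mod 7)


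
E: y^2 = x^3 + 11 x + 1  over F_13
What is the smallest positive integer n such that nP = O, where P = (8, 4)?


Compute successive multiples of P until we hit O:
  1P = (8, 4)
  2P = (11, 6)
  3P = (6, 6)
  4P = (0, 1)
  5P = (9, 7)
  6P = (5, 5)
  7P = (3, 3)
  8P = (1, 0)
  ... (continuing to 16P)
  16P = O

ord(P) = 16


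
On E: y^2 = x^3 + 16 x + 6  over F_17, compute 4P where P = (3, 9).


k = 4 = 100_2 (binary, LSB first: 001)
Double-and-add from P = (3, 9):
  bit 0 = 0: acc unchanged = O
  bit 1 = 0: acc unchanged = O
  bit 2 = 1: acc = O + (7, 11) = (7, 11)

4P = (7, 11)


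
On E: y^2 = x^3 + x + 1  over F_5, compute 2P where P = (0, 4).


Doubling: s = (3 x1^2 + a) / (2 y1)
s = (3*0^2 + 1) / (2*4) mod 5 = 2
x3 = s^2 - 2 x1 mod 5 = 2^2 - 2*0 = 4
y3 = s (x1 - x3) - y1 mod 5 = 2 * (0 - 4) - 4 = 3

2P = (4, 3)


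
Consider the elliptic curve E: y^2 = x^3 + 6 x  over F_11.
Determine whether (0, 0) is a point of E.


Check whether y^2 = x^3 + 6 x + 0 (mod 11) for (x, y) = (0, 0).
LHS: y^2 = 0^2 mod 11 = 0
RHS: x^3 + 6 x + 0 = 0^3 + 6*0 + 0 mod 11 = 0
LHS = RHS

Yes, on the curve


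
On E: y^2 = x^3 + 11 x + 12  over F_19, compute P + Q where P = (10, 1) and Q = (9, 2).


P != Q, so use the chord formula.
s = (y2 - y1) / (x2 - x1) = (1) / (18) mod 19 = 18
x3 = s^2 - x1 - x2 mod 19 = 18^2 - 10 - 9 = 1
y3 = s (x1 - x3) - y1 mod 19 = 18 * (10 - 1) - 1 = 9

P + Q = (1, 9)


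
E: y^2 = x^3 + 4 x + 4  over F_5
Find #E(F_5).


For each x in F_5, count y with y^2 = x^3 + 4 x + 4 mod 5:
  x = 0: RHS = 4, y in [2, 3]  -> 2 point(s)
  x = 1: RHS = 4, y in [2, 3]  -> 2 point(s)
  x = 2: RHS = 0, y in [0]  -> 1 point(s)
  x = 4: RHS = 4, y in [2, 3]  -> 2 point(s)
Affine points: 7. Add the point at infinity: total = 8.

#E(F_5) = 8


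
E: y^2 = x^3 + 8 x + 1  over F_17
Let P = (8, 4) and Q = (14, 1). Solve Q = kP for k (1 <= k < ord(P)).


Enumerate multiples of P until we hit Q = (14, 1):
  1P = (8, 4)
  2P = (14, 16)
  3P = (16, 14)
  4P = (2, 12)
  5P = (5, 9)
  6P = (3, 16)
  7P = (7, 14)
  8P = (0, 1)
  9P = (11, 14)
  10P = (11, 3)
  11P = (0, 16)
  12P = (7, 3)
  13P = (3, 1)
  14P = (5, 8)
  15P = (2, 5)
  16P = (16, 3)
  17P = (14, 1)
Match found at i = 17.

k = 17


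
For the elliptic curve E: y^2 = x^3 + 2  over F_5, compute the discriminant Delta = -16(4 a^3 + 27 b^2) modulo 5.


4 a^3 + 27 b^2 = 4*0^3 + 27*2^2 = 0 + 108 = 108
Delta = -16 * (108) = -1728
Delta mod 5 = 2

Delta = 2 (mod 5)


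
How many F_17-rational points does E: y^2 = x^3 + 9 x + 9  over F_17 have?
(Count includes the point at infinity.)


For each x in F_17, count y with y^2 = x^3 + 9 x + 9 mod 17:
  x = 0: RHS = 9, y in [3, 14]  -> 2 point(s)
  x = 1: RHS = 2, y in [6, 11]  -> 2 point(s)
  x = 2: RHS = 1, y in [1, 16]  -> 2 point(s)
  x = 5: RHS = 9, y in [3, 14]  -> 2 point(s)
  x = 8: RHS = 15, y in [7, 10]  -> 2 point(s)
  x = 12: RHS = 9, y in [3, 14]  -> 2 point(s)
  x = 15: RHS = 0, y in [0]  -> 1 point(s)
  x = 16: RHS = 16, y in [4, 13]  -> 2 point(s)
Affine points: 15. Add the point at infinity: total = 16.

#E(F_17) = 16


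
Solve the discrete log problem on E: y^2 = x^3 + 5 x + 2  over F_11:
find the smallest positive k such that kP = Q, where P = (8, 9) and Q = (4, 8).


Enumerate multiples of P until we hit Q = (4, 8):
  1P = (8, 9)
  2P = (4, 3)
  3P = (4, 8)
Match found at i = 3.

k = 3


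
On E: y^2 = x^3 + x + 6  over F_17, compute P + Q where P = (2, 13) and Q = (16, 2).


P != Q, so use the chord formula.
s = (y2 - y1) / (x2 - x1) = (6) / (14) mod 17 = 15
x3 = s^2 - x1 - x2 mod 17 = 15^2 - 2 - 16 = 3
y3 = s (x1 - x3) - y1 mod 17 = 15 * (2 - 3) - 13 = 6

P + Q = (3, 6)


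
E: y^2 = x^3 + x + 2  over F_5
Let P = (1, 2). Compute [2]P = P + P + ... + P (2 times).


k = 2 = 10_2 (binary, LSB first: 01)
Double-and-add from P = (1, 2):
  bit 0 = 0: acc unchanged = O
  bit 1 = 1: acc = O + (4, 0) = (4, 0)

2P = (4, 0)


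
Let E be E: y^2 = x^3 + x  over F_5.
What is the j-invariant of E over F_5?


Delta = -16(4 a^3 + 27 b^2) mod 5 = 1
-1728 * (4 a)^3 = -1728 * (4*1)^3 mod 5 = 3
j = 3 * 1^(-1) mod 5 = 3

j = 3 (mod 5)


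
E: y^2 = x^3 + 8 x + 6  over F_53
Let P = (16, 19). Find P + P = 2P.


Doubling: s = (3 x1^2 + a) / (2 y1)
s = (3*16^2 + 8) / (2*19) mod 53 = 26
x3 = s^2 - 2 x1 mod 53 = 26^2 - 2*16 = 8
y3 = s (x1 - x3) - y1 mod 53 = 26 * (16 - 8) - 19 = 30

2P = (8, 30)


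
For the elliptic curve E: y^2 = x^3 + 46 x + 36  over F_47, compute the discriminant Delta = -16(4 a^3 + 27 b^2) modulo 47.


4 a^3 + 27 b^2 = 4*46^3 + 27*36^2 = 389344 + 34992 = 424336
Delta = -16 * (424336) = -6789376
Delta mod 47 = 9

Delta = 9 (mod 47)


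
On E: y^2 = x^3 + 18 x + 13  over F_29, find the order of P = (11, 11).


Compute successive multiples of P until we hit O:
  1P = (11, 11)
  2P = (2, 17)
  3P = (10, 27)
  4P = (3, 6)
  5P = (24, 28)
  6P = (0, 19)
  7P = (25, 15)
  8P = (28, 9)
  ... (continuing to 31P)
  31P = O

ord(P) = 31


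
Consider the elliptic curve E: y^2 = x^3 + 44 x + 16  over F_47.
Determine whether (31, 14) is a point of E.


Check whether y^2 = x^3 + 44 x + 16 (mod 47) for (x, y) = (31, 14).
LHS: y^2 = 14^2 mod 47 = 8
RHS: x^3 + 44 x + 16 = 31^3 + 44*31 + 16 mod 47 = 10
LHS != RHS

No, not on the curve


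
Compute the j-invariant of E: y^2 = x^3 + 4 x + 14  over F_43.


Delta = -16(4 a^3 + 27 b^2) mod 43 = 27
-1728 * (4 a)^3 = -1728 * (4*4)^3 mod 43 = 41
j = 41 * 27^(-1) mod 43 = 27

j = 27 (mod 43)


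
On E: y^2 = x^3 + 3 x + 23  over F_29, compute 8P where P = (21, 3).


k = 8 = 1000_2 (binary, LSB first: 0001)
Double-and-add from P = (21, 3):
  bit 0 = 0: acc unchanged = O
  bit 1 = 0: acc unchanged = O
  bit 2 = 0: acc unchanged = O
  bit 3 = 1: acc = O + (21, 26) = (21, 26)

8P = (21, 26)


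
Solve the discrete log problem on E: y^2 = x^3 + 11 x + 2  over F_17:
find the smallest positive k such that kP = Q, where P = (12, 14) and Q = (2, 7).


Enumerate multiples of P until we hit Q = (2, 7):
  1P = (12, 14)
  2P = (2, 7)
Match found at i = 2.

k = 2


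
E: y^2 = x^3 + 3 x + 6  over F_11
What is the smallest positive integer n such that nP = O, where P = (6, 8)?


Compute successive multiples of P until we hit O:
  1P = (6, 8)
  2P = (3, 8)
  3P = (2, 3)
  4P = (8, 6)
  5P = (9, 6)
  6P = (5, 6)
  7P = (4, 7)
  8P = (4, 4)
  ... (continuing to 15P)
  15P = O

ord(P) = 15


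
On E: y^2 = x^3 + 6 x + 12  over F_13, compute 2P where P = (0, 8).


Doubling: s = (3 x1^2 + a) / (2 y1)
s = (3*0^2 + 6) / (2*8) mod 13 = 2
x3 = s^2 - 2 x1 mod 13 = 2^2 - 2*0 = 4
y3 = s (x1 - x3) - y1 mod 13 = 2 * (0 - 4) - 8 = 10

2P = (4, 10)


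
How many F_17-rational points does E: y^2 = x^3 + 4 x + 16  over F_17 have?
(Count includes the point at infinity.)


For each x in F_17, count y with y^2 = x^3 + 4 x + 16 mod 17:
  x = 0: RHS = 16, y in [4, 13]  -> 2 point(s)
  x = 1: RHS = 4, y in [2, 15]  -> 2 point(s)
  x = 2: RHS = 15, y in [7, 10]  -> 2 point(s)
  x = 3: RHS = 4, y in [2, 15]  -> 2 point(s)
  x = 5: RHS = 8, y in [5, 12]  -> 2 point(s)
  x = 6: RHS = 1, y in [1, 16]  -> 2 point(s)
  x = 7: RHS = 13, y in [8, 9]  -> 2 point(s)
  x = 8: RHS = 16, y in [4, 13]  -> 2 point(s)
  x = 9: RHS = 16, y in [4, 13]  -> 2 point(s)
  x = 10: RHS = 2, y in [6, 11]  -> 2 point(s)
  x = 13: RHS = 4, y in [2, 15]  -> 2 point(s)
  x = 15: RHS = 0, y in [0]  -> 1 point(s)
Affine points: 23. Add the point at infinity: total = 24.

#E(F_17) = 24


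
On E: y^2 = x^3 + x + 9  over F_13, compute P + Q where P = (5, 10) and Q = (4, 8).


P != Q, so use the chord formula.
s = (y2 - y1) / (x2 - x1) = (11) / (12) mod 13 = 2
x3 = s^2 - x1 - x2 mod 13 = 2^2 - 5 - 4 = 8
y3 = s (x1 - x3) - y1 mod 13 = 2 * (5 - 8) - 10 = 10

P + Q = (8, 10)


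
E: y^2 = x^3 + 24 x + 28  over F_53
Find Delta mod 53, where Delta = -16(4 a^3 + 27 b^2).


4 a^3 + 27 b^2 = 4*24^3 + 27*28^2 = 55296 + 21168 = 76464
Delta = -16 * (76464) = -1223424
Delta mod 53 = 28

Delta = 28 (mod 53)


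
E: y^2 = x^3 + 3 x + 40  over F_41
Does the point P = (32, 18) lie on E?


Check whether y^2 = x^3 + 3 x + 40 (mod 41) for (x, y) = (32, 18).
LHS: y^2 = 18^2 mod 41 = 37
RHS: x^3 + 3 x + 40 = 32^3 + 3*32 + 40 mod 41 = 22
LHS != RHS

No, not on the curve


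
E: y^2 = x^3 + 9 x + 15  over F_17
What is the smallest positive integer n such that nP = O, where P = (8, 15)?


Compute successive multiples of P until we hit O:
  1P = (8, 15)
  2P = (9, 14)
  3P = (1, 12)
  4P = (12, 10)
  5P = (6, 8)
  6P = (11, 0)
  7P = (6, 9)
  8P = (12, 7)
  ... (continuing to 12P)
  12P = O

ord(P) = 12


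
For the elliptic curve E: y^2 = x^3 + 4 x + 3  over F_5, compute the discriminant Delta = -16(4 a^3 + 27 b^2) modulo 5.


4 a^3 + 27 b^2 = 4*4^3 + 27*3^2 = 256 + 243 = 499
Delta = -16 * (499) = -7984
Delta mod 5 = 1

Delta = 1 (mod 5)


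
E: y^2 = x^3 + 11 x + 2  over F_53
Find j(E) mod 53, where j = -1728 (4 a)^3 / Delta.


Delta = -16(4 a^3 + 27 b^2) mod 53 = 8
-1728 * (4 a)^3 = -1728 * (4*11)^3 mod 53 = 8
j = 8 * 8^(-1) mod 53 = 1

j = 1 (mod 53)


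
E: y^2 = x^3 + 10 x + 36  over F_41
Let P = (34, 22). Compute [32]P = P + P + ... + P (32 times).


k = 32 = 100000_2 (binary, LSB first: 000001)
Double-and-add from P = (34, 22):
  bit 0 = 0: acc unchanged = O
  bit 1 = 0: acc unchanged = O
  bit 2 = 0: acc unchanged = O
  bit 3 = 0: acc unchanged = O
  bit 4 = 0: acc unchanged = O
  bit 5 = 1: acc = O + (21, 35) = (21, 35)

32P = (21, 35)


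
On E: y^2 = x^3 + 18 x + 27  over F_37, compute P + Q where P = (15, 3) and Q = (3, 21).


P != Q, so use the chord formula.
s = (y2 - y1) / (x2 - x1) = (18) / (25) mod 37 = 17
x3 = s^2 - x1 - x2 mod 37 = 17^2 - 15 - 3 = 12
y3 = s (x1 - x3) - y1 mod 37 = 17 * (15 - 12) - 3 = 11

P + Q = (12, 11)


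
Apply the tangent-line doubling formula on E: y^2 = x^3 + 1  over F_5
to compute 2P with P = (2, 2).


Doubling: s = (3 x1^2 + a) / (2 y1)
s = (3*2^2 + 0) / (2*2) mod 5 = 3
x3 = s^2 - 2 x1 mod 5 = 3^2 - 2*2 = 0
y3 = s (x1 - x3) - y1 mod 5 = 3 * (2 - 0) - 2 = 4

2P = (0, 4)


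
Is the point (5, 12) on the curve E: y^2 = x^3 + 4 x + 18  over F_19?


Check whether y^2 = x^3 + 4 x + 18 (mod 19) for (x, y) = (5, 12).
LHS: y^2 = 12^2 mod 19 = 11
RHS: x^3 + 4 x + 18 = 5^3 + 4*5 + 18 mod 19 = 11
LHS = RHS

Yes, on the curve


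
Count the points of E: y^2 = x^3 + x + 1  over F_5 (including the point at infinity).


For each x in F_5, count y with y^2 = x^3 + 1 x + 1 mod 5:
  x = 0: RHS = 1, y in [1, 4]  -> 2 point(s)
  x = 2: RHS = 1, y in [1, 4]  -> 2 point(s)
  x = 3: RHS = 1, y in [1, 4]  -> 2 point(s)
  x = 4: RHS = 4, y in [2, 3]  -> 2 point(s)
Affine points: 8. Add the point at infinity: total = 9.

#E(F_5) = 9


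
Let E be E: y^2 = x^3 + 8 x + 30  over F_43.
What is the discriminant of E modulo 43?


4 a^3 + 27 b^2 = 4*8^3 + 27*30^2 = 2048 + 24300 = 26348
Delta = -16 * (26348) = -421568
Delta mod 43 = 4

Delta = 4 (mod 43)


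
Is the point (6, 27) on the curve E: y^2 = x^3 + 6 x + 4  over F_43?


Check whether y^2 = x^3 + 6 x + 4 (mod 43) for (x, y) = (6, 27).
LHS: y^2 = 27^2 mod 43 = 41
RHS: x^3 + 6 x + 4 = 6^3 + 6*6 + 4 mod 43 = 41
LHS = RHS

Yes, on the curve


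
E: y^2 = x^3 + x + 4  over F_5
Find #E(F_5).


For each x in F_5, count y with y^2 = x^3 + 1 x + 4 mod 5:
  x = 0: RHS = 4, y in [2, 3]  -> 2 point(s)
  x = 1: RHS = 1, y in [1, 4]  -> 2 point(s)
  x = 2: RHS = 4, y in [2, 3]  -> 2 point(s)
  x = 3: RHS = 4, y in [2, 3]  -> 2 point(s)
Affine points: 8. Add the point at infinity: total = 9.

#E(F_5) = 9


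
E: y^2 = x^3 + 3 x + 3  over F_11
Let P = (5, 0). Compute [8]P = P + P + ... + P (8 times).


k = 8 = 1000_2 (binary, LSB first: 0001)
Double-and-add from P = (5, 0):
  bit 0 = 0: acc unchanged = O
  bit 1 = 0: acc unchanged = O
  bit 2 = 0: acc unchanged = O
  bit 3 = 1: acc = O + O = O

8P = O


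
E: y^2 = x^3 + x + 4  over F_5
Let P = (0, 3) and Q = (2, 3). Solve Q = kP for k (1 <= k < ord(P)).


Enumerate multiples of P until we hit Q = (2, 3):
  1P = (0, 3)
  2P = (1, 1)
  3P = (3, 3)
  4P = (2, 2)
  5P = (2, 3)
Match found at i = 5.

k = 5


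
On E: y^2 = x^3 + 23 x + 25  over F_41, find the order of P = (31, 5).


Compute successive multiples of P until we hit O:
  1P = (31, 5)
  2P = (10, 5)
  3P = (0, 36)
  4P = (11, 16)
  5P = (32, 14)
  6P = (18, 30)
  7P = (35, 9)
  8P = (17, 9)
  ... (continuing to 51P)
  51P = O

ord(P) = 51


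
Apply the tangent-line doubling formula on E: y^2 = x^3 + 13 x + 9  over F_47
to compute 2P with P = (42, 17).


Doubling: s = (3 x1^2 + a) / (2 y1)
s = (3*42^2 + 13) / (2*17) mod 47 = 33
x3 = s^2 - 2 x1 mod 47 = 33^2 - 2*42 = 18
y3 = s (x1 - x3) - y1 mod 47 = 33 * (42 - 18) - 17 = 23

2P = (18, 23)


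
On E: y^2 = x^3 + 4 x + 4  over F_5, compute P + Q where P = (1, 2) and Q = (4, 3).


P != Q, so use the chord formula.
s = (y2 - y1) / (x2 - x1) = (1) / (3) mod 5 = 2
x3 = s^2 - x1 - x2 mod 5 = 2^2 - 1 - 4 = 4
y3 = s (x1 - x3) - y1 mod 5 = 2 * (1 - 4) - 2 = 2

P + Q = (4, 2)


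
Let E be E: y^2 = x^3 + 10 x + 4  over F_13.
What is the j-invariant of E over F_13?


Delta = -16(4 a^3 + 27 b^2) mod 13 = 3
-1728 * (4 a)^3 = -1728 * (4*10)^3 mod 13 = 1
j = 1 * 3^(-1) mod 13 = 9

j = 9 (mod 13)


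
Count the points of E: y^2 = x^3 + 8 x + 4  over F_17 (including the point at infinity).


For each x in F_17, count y with y^2 = x^3 + 8 x + 4 mod 17:
  x = 0: RHS = 4, y in [2, 15]  -> 2 point(s)
  x = 1: RHS = 13, y in [8, 9]  -> 2 point(s)
  x = 3: RHS = 4, y in [2, 15]  -> 2 point(s)
  x = 4: RHS = 15, y in [7, 10]  -> 2 point(s)
  x = 5: RHS = 16, y in [4, 13]  -> 2 point(s)
  x = 6: RHS = 13, y in [8, 9]  -> 2 point(s)
  x = 8: RHS = 2, y in [6, 11]  -> 2 point(s)
  x = 10: RHS = 13, y in [8, 9]  -> 2 point(s)
  x = 12: RHS = 9, y in [3, 14]  -> 2 point(s)
  x = 14: RHS = 4, y in [2, 15]  -> 2 point(s)
Affine points: 20. Add the point at infinity: total = 21.

#E(F_17) = 21


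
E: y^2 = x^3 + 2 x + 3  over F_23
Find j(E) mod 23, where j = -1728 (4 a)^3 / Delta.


Delta = -16(4 a^3 + 27 b^2) mod 23 = 16
-1728 * (4 a)^3 = -1728 * (4*2)^3 mod 23 = 5
j = 5 * 16^(-1) mod 23 = 19

j = 19 (mod 23)


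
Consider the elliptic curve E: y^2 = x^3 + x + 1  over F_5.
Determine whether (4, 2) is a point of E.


Check whether y^2 = x^3 + 1 x + 1 (mod 5) for (x, y) = (4, 2).
LHS: y^2 = 2^2 mod 5 = 4
RHS: x^3 + 1 x + 1 = 4^3 + 1*4 + 1 mod 5 = 4
LHS = RHS

Yes, on the curve
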